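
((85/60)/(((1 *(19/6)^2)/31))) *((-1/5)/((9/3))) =-527/1805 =-0.29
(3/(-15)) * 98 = -19.60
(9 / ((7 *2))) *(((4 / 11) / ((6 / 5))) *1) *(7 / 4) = 15 / 44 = 0.34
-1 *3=-3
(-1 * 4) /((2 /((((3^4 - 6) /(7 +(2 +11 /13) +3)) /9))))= -1.30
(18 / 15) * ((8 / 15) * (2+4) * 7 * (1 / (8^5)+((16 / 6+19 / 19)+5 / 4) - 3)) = 1318933 / 25600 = 51.52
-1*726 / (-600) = 121 / 100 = 1.21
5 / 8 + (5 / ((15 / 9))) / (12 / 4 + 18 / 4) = 41 / 40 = 1.02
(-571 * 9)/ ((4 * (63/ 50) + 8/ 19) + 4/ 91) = -74044425/ 79318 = -933.51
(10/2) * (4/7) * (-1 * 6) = -120/7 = -17.14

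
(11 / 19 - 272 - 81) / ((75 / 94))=-209808 / 475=-441.70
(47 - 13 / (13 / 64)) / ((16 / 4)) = -17 / 4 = -4.25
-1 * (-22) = 22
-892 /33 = -27.03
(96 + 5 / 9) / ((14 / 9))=869 / 14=62.07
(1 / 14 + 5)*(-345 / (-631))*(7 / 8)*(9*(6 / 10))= 132273 / 10096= 13.10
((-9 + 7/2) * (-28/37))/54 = 77/999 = 0.08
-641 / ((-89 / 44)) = 28204 / 89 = 316.90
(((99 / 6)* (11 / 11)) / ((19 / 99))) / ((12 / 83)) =90387 / 152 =594.65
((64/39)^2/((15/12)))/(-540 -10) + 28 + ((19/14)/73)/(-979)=484146845699/17293389750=28.00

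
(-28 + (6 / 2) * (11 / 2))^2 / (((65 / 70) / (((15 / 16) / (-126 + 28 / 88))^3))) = -19010673 / 321603423232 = -0.00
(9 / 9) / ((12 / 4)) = 1 / 3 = 0.33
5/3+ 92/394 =1123/591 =1.90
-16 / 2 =-8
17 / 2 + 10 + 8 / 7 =275 / 14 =19.64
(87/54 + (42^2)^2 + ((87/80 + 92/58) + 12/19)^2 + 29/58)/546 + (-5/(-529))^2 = 2175394233592737119503/381708321430924800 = 5699.10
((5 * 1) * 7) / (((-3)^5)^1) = -35 / 243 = -0.14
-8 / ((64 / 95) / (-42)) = 498.75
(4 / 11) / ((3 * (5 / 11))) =4 / 15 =0.27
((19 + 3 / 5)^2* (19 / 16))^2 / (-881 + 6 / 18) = -6243279483 / 26420000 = -236.31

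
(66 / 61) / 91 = 66 / 5551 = 0.01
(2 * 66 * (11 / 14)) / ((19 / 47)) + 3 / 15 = 256.76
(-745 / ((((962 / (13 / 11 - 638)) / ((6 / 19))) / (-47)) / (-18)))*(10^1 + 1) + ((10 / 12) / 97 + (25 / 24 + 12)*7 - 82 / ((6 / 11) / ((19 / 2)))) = 30806206164125 / 21275592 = 1447960.00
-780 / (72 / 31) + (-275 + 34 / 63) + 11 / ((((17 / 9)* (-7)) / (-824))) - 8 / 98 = 1126609 / 14994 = 75.14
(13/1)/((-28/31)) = -403/28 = -14.39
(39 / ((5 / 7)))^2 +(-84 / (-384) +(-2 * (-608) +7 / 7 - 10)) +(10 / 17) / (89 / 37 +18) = 8601313801 / 2053600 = 4188.41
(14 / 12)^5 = 16807 / 7776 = 2.16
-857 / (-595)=857 / 595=1.44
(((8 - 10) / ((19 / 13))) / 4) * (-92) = 598 / 19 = 31.47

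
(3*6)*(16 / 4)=72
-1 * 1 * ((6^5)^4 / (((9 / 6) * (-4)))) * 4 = 2437438960041984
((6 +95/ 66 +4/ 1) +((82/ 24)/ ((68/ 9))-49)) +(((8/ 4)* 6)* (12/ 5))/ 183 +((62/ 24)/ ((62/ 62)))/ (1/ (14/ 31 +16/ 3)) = -180740911/ 8213040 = -22.01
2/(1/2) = 4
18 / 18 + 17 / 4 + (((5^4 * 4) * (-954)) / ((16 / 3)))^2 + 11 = 199976660172.50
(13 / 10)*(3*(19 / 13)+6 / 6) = 7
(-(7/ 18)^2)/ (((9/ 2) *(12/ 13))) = -0.04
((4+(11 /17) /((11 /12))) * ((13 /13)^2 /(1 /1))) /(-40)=-0.12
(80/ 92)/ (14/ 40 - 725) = -400/ 333339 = -0.00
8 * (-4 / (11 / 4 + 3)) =-5.57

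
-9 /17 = -0.53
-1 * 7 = -7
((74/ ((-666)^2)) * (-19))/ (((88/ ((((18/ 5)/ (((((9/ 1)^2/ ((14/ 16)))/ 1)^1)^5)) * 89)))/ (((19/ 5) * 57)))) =-10259849957/ 27901059095730585600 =-0.00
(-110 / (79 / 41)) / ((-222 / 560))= 1262800 / 8769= 144.01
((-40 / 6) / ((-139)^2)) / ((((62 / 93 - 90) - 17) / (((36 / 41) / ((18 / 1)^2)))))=20 / 2274294231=0.00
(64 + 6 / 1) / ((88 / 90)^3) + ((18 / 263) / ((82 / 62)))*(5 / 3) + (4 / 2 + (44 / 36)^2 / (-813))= 2327793995850365 / 30244276754208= 76.97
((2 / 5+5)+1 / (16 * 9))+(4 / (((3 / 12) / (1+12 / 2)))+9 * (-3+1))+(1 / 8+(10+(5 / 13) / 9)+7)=363713 / 3120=116.57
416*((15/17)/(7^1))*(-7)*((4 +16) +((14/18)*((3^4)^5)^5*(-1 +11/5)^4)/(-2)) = 324168337520269271131285758933537655559444014462852992/2125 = 152549805891891421708840400000000000000000000000000.00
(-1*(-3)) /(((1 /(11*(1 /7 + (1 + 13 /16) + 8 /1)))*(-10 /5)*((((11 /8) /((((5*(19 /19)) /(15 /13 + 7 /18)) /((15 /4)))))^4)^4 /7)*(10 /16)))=-1.09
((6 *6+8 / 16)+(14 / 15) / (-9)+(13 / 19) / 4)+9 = 467521 / 10260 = 45.57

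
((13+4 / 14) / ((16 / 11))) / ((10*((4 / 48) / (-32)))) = -350.74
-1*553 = -553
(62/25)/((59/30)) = 372/295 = 1.26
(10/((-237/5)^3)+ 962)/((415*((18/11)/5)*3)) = 70434065548/29832310773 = 2.36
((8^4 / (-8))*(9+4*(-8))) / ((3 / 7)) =82432 / 3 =27477.33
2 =2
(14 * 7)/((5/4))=392/5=78.40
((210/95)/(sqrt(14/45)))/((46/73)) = 657 * sqrt(70)/874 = 6.29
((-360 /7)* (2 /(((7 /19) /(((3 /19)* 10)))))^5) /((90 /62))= -192844800000 /117649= -1639153.75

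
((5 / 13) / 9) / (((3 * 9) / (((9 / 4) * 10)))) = 25 / 702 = 0.04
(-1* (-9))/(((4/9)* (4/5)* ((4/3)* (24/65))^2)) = 1711125/16384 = 104.44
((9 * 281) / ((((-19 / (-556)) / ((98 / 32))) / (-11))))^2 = 6215521957339.63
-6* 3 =-18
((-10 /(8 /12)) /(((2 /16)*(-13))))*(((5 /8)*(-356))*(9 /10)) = -24030 /13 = -1848.46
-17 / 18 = -0.94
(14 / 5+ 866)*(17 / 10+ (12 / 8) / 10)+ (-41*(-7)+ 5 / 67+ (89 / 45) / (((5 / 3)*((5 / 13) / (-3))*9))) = 142709461 / 75375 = 1893.33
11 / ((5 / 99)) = 1089 / 5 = 217.80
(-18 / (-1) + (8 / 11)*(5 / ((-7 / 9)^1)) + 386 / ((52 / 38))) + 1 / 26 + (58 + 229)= 1166045 / 2002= 582.44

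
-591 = -591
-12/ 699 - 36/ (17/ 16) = -134276/ 3961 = -33.90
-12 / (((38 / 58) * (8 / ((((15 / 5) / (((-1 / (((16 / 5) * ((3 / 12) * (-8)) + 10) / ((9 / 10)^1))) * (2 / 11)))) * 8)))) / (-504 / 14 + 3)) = -757944 / 19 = -39891.79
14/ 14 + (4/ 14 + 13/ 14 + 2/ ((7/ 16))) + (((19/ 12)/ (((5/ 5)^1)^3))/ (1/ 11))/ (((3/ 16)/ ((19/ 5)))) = 226651/ 630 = 359.76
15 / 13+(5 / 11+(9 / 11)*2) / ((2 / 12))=1959 / 143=13.70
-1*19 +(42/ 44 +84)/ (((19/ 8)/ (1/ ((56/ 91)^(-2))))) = -192635/ 35321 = -5.45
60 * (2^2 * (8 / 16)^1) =120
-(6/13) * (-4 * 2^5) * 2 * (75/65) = 23040/169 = 136.33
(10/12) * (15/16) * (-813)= -20325/32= -635.16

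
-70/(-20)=7/2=3.50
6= 6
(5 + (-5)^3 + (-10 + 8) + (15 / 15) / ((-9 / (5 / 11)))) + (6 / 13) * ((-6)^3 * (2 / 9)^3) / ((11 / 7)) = -157975 / 1287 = -122.75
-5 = -5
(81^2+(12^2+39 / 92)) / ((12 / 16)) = 205633 / 23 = 8940.57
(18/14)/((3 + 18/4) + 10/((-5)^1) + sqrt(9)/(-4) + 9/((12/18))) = 0.07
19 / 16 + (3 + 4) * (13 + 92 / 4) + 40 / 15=12281 / 48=255.85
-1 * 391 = -391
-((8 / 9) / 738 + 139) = -461623 / 3321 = -139.00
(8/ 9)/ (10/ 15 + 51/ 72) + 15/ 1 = 1549/ 99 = 15.65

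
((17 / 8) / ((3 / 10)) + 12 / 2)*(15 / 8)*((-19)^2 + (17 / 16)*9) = 4654265 / 512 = 9090.36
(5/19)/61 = 5/1159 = 0.00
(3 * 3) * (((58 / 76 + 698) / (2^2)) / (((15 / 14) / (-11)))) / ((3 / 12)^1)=-6133743 / 95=-64565.72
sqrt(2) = 1.41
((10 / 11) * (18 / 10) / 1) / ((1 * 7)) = 0.23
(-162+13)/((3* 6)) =-149/18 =-8.28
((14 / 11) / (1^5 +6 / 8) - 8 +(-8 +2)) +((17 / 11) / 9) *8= -1178 / 99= -11.90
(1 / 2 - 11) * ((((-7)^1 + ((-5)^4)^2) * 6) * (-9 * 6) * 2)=2657764872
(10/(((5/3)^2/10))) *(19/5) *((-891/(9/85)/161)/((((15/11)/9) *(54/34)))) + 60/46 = -1039902/35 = -29711.49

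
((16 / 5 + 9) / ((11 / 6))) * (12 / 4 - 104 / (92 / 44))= -78690 / 253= -311.03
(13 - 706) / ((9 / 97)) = -7469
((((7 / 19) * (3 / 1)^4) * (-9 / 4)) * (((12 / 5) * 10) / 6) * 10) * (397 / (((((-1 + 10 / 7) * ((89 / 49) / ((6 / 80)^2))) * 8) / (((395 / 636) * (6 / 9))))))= -398.77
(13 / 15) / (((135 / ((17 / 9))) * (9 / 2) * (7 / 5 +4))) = 442 / 885735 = 0.00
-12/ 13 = -0.92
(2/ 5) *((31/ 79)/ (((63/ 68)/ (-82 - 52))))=-564944/ 24885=-22.70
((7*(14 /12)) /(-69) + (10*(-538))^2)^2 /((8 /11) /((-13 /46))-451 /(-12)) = 20533634099779710280943 /858079791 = 23929749092272.60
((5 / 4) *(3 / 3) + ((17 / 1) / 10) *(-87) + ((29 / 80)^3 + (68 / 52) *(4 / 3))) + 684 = 10765571971 / 19968000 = 539.14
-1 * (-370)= 370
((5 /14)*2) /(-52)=-5 /364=-0.01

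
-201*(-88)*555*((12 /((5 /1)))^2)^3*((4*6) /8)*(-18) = -316579613442048 /3125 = -101305476301.46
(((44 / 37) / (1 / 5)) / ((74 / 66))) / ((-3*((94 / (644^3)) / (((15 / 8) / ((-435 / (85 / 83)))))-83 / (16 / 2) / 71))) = 487596136165600 / 40328771067237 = 12.09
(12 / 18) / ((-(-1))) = 2 / 3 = 0.67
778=778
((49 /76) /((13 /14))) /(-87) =-343 /42978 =-0.01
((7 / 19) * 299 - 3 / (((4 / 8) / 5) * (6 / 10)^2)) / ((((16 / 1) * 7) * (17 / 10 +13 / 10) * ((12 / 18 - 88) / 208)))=-19877 / 104538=-0.19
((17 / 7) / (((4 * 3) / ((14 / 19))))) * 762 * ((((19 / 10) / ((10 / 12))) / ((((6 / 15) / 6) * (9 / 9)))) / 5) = 777.24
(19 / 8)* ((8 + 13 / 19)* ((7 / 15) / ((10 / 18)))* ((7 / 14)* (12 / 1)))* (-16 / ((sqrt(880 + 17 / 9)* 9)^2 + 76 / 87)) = -9396 / 403555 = -0.02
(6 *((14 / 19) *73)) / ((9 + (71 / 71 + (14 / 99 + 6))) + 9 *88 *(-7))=-0.06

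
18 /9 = 2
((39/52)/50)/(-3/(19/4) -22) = -57/86000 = -0.00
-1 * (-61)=61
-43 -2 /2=-44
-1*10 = -10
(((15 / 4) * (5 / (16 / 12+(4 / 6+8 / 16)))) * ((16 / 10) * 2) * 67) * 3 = 4824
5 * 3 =15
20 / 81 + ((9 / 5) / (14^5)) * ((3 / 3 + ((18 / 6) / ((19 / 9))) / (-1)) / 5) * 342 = 16800439 / 68068350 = 0.25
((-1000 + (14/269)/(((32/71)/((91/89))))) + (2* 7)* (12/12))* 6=-1132943967/191528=-5915.29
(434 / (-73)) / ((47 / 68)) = -29512 / 3431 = -8.60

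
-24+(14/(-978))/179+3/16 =-33349423/1400496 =-23.81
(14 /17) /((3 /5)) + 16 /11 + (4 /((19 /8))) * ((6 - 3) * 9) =514838 /10659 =48.30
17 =17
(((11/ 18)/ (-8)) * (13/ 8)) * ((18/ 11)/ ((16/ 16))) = -13/ 64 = -0.20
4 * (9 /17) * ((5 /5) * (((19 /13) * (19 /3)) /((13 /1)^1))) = 4332 /2873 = 1.51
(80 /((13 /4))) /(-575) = -0.04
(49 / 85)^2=2401 / 7225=0.33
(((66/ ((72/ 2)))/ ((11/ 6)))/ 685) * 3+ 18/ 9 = 1373/ 685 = 2.00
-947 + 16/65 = -61539/65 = -946.75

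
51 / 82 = 0.62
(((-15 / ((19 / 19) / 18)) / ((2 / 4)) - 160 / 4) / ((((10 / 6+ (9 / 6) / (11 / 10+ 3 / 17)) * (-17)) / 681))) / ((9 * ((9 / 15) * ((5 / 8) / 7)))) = 159993232 / 9435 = 16957.42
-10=-10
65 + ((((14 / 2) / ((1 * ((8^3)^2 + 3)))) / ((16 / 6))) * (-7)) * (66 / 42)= 136316209 / 2097176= 65.00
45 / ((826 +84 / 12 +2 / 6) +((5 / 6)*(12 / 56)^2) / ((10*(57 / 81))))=2010960 / 37240243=0.05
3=3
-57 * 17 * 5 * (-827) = 4006815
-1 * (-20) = 20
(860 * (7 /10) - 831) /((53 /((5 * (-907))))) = 1038515 /53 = 19594.62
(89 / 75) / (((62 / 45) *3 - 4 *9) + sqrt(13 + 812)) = -42542 / 214295 - 1335 *sqrt(33) / 42859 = -0.38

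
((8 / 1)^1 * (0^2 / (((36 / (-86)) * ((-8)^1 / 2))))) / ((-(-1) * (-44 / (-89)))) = 0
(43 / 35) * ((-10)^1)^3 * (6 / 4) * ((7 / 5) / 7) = -2580 / 7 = -368.57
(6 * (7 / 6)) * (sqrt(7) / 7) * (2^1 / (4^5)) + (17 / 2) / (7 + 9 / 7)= sqrt(7) / 512 + 119 / 116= 1.03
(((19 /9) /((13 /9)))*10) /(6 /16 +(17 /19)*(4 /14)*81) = 202160 /291603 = 0.69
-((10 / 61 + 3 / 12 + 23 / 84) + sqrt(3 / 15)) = -881 / 1281 - sqrt(5) / 5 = -1.13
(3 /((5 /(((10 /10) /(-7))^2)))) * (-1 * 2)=-6 /245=-0.02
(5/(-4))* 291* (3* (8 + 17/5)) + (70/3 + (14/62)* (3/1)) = -4618841/372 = -12416.24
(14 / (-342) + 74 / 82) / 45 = 1208 / 63099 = 0.02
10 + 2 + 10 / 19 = 238 / 19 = 12.53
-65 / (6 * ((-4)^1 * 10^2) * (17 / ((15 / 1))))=13 / 544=0.02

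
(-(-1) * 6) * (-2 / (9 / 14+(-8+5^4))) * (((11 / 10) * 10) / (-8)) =231 / 8647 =0.03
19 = 19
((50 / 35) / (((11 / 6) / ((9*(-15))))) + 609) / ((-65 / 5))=-38793 / 1001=-38.75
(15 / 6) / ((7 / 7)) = 5 / 2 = 2.50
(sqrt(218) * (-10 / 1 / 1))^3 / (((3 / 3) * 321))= -218000 * sqrt(218) / 321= -10027.20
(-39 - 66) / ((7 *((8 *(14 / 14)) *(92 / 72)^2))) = -1215 / 1058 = -1.15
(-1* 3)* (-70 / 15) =14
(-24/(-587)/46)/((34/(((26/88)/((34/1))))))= 39/171678716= 0.00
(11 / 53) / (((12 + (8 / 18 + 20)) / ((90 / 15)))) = 297 / 7738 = 0.04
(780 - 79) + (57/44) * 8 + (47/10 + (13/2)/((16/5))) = 1263847/1760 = 718.09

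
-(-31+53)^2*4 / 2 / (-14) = 484 / 7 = 69.14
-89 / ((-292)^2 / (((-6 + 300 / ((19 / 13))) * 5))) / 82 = -842385 / 66420656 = -0.01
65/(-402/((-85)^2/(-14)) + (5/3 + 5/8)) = 11271000/532447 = 21.17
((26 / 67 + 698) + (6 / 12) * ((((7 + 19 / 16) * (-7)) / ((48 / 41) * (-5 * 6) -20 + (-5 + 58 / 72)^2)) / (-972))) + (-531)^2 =906359579144225 / 3206543352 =282659.39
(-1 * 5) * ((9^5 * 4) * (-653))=771179940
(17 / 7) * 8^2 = 1088 / 7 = 155.43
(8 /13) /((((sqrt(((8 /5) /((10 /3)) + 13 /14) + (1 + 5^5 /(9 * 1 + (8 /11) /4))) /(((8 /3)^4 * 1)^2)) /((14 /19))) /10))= 626.30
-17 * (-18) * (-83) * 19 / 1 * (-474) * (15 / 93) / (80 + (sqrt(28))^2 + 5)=1143671940 / 3503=326483.57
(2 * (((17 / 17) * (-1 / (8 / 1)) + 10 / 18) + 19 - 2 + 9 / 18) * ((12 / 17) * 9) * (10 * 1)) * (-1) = -38730 / 17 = -2278.24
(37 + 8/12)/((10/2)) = 113/15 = 7.53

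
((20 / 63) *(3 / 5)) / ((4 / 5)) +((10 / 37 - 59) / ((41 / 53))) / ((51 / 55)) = -359440 / 4403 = -81.64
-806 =-806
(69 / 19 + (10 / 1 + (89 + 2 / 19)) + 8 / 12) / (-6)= -2947 / 171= -17.23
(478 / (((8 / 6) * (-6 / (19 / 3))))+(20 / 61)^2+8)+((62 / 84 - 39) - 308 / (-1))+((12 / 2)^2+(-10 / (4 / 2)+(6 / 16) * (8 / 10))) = -36086073 / 520940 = -69.27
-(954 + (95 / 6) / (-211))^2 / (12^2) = -1458464413561 / 230796864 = -6319.26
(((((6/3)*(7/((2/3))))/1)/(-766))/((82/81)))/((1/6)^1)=-5103/31406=-0.16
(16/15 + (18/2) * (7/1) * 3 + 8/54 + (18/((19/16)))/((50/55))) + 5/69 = 12209662/58995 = 206.96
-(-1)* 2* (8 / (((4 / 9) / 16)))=576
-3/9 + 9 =26/3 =8.67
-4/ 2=-2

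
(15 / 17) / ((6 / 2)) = 5 / 17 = 0.29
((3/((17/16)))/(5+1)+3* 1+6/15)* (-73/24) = -24017/2040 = -11.77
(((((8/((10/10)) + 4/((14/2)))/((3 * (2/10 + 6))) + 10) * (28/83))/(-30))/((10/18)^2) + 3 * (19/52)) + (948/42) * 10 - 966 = -17316529949/23414300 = -739.57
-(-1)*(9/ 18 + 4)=9/ 2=4.50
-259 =-259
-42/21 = -2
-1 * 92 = -92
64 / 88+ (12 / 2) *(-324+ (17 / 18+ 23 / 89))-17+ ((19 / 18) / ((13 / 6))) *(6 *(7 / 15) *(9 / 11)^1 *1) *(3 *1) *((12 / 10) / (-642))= -199474351298 / 102134175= -1953.06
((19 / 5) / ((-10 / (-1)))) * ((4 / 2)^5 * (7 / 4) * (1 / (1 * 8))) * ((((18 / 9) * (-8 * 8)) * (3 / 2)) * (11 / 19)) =-7392 / 25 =-295.68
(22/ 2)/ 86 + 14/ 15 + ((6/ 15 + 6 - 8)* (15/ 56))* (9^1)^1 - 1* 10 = -115547/ 9030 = -12.80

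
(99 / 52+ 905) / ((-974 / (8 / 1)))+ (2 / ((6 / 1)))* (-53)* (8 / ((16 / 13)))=-4645013 / 37986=-122.28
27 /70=0.39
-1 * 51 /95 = -51 /95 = -0.54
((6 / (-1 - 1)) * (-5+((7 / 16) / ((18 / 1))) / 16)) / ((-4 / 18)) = -69099 / 1024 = -67.48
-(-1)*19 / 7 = 19 / 7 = 2.71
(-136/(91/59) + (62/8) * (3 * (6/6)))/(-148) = 23633/53872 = 0.44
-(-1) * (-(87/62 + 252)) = -15711/62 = -253.40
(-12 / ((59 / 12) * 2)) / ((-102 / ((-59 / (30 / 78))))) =-156 / 85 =-1.84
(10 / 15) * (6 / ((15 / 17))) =68 / 15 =4.53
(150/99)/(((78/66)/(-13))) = -50/3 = -16.67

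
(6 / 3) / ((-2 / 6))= -6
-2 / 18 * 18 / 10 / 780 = -0.00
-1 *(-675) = 675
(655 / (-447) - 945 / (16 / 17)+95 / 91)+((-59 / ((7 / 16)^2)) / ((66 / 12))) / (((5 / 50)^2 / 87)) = -24485324138465 / 50114064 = -488591.87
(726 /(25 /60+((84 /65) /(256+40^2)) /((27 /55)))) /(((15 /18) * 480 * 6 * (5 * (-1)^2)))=410553 /2837125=0.14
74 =74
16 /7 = 2.29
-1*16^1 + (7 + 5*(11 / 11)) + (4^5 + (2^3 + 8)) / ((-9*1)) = -1076 / 9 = -119.56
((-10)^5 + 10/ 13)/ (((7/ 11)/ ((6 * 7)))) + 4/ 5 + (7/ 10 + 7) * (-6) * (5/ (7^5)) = -1030020953993/ 156065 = -6599948.44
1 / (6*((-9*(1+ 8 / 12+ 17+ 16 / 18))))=-1 / 1056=-0.00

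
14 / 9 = 1.56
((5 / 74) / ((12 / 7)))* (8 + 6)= 245 / 444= 0.55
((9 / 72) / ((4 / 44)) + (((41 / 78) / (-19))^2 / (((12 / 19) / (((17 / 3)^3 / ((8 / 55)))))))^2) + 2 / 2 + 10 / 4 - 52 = -44.83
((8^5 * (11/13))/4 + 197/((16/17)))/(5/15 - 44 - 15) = -4455987/36608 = -121.72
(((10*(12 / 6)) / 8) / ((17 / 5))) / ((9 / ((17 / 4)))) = 25 / 72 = 0.35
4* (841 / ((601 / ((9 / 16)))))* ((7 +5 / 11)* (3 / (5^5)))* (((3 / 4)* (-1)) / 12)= -930987 / 661100000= -0.00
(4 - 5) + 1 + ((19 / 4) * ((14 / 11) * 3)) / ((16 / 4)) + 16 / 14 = 3497 / 616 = 5.68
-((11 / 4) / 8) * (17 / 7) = -187 / 224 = -0.83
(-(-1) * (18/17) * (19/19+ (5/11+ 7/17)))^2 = 39463524/10106041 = 3.90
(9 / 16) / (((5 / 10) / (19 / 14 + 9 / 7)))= 333 / 112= 2.97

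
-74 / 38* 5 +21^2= 8194 / 19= 431.26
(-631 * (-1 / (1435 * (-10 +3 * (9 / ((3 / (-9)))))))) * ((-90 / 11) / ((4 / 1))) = 5679 / 574574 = 0.01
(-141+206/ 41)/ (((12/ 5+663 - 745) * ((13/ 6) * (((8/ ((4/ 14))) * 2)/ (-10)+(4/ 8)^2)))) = -1672500/ 11349169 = -0.15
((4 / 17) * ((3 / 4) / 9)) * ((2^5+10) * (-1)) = -0.82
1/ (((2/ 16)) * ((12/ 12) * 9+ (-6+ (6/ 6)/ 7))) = 28/ 11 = 2.55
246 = 246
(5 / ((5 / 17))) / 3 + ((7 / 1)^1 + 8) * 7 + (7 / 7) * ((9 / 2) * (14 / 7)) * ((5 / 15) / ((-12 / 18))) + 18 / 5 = 3293 / 30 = 109.77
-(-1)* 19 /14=19 /14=1.36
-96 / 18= -16 / 3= -5.33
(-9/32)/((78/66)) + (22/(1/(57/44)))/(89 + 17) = 681/22048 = 0.03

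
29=29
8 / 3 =2.67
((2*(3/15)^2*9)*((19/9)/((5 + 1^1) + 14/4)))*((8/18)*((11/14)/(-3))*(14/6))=-88/2025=-0.04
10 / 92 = 5 / 46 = 0.11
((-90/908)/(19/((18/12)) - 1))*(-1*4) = 54/1589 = 0.03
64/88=8/11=0.73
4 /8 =1 /2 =0.50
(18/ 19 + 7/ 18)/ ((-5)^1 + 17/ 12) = -914/ 2451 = -0.37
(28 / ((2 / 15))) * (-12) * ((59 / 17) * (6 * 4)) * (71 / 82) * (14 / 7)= -253350720 / 697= -363487.40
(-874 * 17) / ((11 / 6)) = -89148 / 11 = -8104.36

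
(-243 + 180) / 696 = -21 / 232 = -0.09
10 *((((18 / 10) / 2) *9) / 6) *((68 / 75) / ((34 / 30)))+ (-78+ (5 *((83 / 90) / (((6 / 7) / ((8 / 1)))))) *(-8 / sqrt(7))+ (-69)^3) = -1642881 / 5 - 1328 *sqrt(7) / 27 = -328706.33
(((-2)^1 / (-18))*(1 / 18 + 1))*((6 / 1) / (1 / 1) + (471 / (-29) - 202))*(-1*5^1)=584725 / 4698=124.46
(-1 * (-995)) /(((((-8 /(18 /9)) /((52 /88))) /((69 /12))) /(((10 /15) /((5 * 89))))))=-1.27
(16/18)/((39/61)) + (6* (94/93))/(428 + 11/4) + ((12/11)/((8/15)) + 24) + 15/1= 17508659501/412455186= 42.45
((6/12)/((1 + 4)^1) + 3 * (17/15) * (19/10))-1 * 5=39/25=1.56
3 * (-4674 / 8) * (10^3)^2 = -1752750000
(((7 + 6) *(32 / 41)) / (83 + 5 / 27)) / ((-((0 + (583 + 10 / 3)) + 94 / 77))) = -1297296 / 6249186175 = -0.00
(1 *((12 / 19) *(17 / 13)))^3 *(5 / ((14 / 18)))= 382034880 / 105484561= 3.62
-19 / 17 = -1.12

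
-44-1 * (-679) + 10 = 645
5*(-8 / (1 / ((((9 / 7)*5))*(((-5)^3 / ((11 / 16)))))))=3600000 / 77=46753.25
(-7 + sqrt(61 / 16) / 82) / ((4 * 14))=-1 / 8 + sqrt(61) / 18368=-0.12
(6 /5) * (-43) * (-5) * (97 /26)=12513 /13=962.54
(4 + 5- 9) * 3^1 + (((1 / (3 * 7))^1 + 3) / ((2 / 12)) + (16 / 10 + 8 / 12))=2158 / 105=20.55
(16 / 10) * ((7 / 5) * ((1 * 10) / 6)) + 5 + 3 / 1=176 / 15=11.73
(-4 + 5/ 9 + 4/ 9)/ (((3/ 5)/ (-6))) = 30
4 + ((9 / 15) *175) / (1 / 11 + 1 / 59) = 977.50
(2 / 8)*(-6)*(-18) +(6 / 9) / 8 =325 / 12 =27.08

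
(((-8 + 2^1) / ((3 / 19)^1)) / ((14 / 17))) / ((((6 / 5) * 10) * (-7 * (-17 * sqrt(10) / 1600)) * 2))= -380 * sqrt(10) / 147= -8.17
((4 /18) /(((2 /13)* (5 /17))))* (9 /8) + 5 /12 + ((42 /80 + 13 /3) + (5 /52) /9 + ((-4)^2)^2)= 624337 /2340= 266.81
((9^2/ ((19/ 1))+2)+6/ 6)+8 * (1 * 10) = 1658/ 19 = 87.26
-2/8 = -1/4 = -0.25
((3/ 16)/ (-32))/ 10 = -3/ 5120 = -0.00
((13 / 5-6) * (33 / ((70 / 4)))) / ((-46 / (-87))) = -48807 / 4025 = -12.13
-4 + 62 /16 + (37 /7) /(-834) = -3067 /23352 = -0.13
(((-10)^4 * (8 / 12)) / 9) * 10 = 200000 / 27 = 7407.41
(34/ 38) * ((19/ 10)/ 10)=0.17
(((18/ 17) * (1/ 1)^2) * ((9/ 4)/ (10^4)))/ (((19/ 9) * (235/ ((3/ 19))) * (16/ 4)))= 2187/ 115375600000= 0.00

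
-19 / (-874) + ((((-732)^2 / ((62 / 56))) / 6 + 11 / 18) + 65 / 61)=31574629850 / 391437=80663.38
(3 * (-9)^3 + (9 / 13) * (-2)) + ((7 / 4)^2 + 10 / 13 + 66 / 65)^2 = -2341545119 / 1081600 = -2164.89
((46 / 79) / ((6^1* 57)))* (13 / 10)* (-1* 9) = -0.02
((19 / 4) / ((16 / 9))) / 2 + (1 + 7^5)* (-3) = -6454101 / 128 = -50422.66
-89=-89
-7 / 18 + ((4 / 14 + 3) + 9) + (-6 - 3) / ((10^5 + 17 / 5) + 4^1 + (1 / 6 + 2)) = 4497396193 / 378036162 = 11.90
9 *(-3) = -27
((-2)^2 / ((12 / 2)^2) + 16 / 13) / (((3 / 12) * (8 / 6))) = 157 / 39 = 4.03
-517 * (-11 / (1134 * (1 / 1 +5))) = 5687 / 6804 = 0.84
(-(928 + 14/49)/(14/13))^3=-75349294606053/117649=-640458436.59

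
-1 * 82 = -82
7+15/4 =10.75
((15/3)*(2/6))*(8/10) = 4/3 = 1.33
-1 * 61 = -61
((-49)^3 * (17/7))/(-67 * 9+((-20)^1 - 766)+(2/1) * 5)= 207.19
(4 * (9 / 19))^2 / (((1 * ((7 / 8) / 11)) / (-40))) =-1805.27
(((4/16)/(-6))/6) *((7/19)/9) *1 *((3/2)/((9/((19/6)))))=-7/46656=-0.00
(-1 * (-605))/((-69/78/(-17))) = 267410/23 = 11626.52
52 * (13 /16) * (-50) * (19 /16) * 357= -28658175 /32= -895567.97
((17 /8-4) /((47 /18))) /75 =-9 /940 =-0.01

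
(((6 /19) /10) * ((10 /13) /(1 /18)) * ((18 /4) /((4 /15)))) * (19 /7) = 3645 /182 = 20.03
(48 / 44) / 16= 3 / 44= 0.07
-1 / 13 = -0.08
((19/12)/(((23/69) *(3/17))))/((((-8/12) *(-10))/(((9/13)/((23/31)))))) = 90117/23920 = 3.77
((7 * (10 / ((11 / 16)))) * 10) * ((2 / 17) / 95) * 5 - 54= -169462 / 3553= -47.70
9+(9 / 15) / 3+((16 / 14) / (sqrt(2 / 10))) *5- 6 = 16 / 5+40 *sqrt(5) / 7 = 15.98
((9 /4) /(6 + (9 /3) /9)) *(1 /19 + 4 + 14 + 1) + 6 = 9219 /722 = 12.77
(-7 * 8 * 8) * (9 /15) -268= -2684 /5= -536.80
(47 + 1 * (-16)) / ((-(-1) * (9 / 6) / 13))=806 / 3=268.67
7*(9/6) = 21/2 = 10.50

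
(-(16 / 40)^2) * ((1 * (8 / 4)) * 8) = -64 / 25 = -2.56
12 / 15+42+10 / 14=43.51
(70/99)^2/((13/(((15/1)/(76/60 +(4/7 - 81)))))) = -214375/29418246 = -0.01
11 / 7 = 1.57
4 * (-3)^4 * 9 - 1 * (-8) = 2924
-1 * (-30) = 30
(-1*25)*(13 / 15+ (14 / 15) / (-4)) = -15.83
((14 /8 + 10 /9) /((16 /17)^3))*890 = 225187355 /73728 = 3054.30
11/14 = 0.79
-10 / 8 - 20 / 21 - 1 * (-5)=235 / 84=2.80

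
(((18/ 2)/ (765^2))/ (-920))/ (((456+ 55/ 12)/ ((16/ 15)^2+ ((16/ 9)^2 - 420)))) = 420898/ 27897895209375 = 0.00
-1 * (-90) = 90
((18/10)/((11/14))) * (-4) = -504/55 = -9.16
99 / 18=11 / 2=5.50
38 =38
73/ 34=2.15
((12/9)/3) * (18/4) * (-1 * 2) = -4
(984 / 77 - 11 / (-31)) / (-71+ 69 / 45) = -470265 / 2487254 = -0.19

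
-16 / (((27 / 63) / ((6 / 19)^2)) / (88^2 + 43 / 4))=-10422384 / 361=-28870.87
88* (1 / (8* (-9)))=-11 / 9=-1.22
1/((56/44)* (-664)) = -11/9296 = -0.00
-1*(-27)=27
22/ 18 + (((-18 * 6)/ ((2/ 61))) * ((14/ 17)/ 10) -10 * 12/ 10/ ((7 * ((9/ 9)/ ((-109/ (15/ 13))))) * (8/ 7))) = -196373/ 1530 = -128.35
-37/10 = -3.70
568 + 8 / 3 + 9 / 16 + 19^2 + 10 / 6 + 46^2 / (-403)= 17963713 / 19344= 928.65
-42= -42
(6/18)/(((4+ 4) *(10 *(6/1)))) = 1/1440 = 0.00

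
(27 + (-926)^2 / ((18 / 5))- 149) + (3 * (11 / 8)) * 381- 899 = 17189165 / 72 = 238738.40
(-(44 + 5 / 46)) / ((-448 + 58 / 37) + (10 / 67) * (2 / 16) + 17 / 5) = 0.10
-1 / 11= -0.09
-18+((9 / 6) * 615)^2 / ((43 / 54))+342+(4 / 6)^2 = 827429195 / 774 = 1069029.97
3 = 3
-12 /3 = -4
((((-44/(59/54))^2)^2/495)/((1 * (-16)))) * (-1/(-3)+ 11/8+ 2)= -74612111904/60586805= -1231.49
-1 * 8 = -8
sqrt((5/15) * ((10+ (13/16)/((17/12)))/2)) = sqrt(73338)/204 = 1.33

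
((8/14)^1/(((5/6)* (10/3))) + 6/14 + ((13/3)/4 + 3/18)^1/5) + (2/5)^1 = 899/700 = 1.28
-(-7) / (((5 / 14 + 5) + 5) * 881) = 98 / 127745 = 0.00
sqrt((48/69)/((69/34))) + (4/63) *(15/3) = 20/63 + 4 *sqrt(102)/69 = 0.90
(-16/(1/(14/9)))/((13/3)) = -5.74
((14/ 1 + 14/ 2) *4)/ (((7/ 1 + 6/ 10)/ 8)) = 1680/ 19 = 88.42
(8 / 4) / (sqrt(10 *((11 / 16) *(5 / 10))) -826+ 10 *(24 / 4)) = -24512 / 9388041 -8 *sqrt(55) / 9388041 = -0.00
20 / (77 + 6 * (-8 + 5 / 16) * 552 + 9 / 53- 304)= -212 / 272291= -0.00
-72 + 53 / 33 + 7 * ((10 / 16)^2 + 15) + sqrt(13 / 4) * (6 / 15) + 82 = sqrt(13) / 5 + 252047 / 2112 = 120.06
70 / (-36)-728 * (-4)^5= 13418461 / 18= 745470.06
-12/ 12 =-1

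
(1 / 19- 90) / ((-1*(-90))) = -1709 / 1710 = -1.00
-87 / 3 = -29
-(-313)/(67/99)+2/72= 1115599/2412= 462.52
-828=-828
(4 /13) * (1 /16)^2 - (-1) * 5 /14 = 2087 /5824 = 0.36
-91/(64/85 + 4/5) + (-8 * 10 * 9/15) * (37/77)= -75457/924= -81.66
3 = 3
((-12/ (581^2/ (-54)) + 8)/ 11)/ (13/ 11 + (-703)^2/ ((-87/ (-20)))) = 234998832/ 36702032316271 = 0.00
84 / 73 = 1.15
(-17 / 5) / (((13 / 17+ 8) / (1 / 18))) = -0.02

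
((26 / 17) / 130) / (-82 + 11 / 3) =-3 / 19975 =-0.00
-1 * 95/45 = -19/9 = -2.11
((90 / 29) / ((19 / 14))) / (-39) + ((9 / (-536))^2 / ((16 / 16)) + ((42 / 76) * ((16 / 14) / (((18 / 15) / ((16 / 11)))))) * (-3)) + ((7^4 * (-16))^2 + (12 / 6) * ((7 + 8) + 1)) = 33407310212469790617 / 22636913728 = 1475789085.64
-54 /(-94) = 27 /47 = 0.57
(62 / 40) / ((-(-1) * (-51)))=-31 / 1020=-0.03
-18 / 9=-2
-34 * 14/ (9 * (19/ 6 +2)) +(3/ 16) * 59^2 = 955967/ 1488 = 642.45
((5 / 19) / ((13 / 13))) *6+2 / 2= 49 / 19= 2.58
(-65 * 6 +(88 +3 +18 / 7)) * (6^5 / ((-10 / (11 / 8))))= 2218590 / 7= 316941.43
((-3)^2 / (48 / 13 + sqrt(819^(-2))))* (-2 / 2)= -7371 / 3025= -2.44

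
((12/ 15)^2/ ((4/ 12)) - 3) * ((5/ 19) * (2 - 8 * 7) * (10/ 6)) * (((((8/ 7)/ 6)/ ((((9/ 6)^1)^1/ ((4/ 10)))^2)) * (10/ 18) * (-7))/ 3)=-128/ 285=-0.45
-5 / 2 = -2.50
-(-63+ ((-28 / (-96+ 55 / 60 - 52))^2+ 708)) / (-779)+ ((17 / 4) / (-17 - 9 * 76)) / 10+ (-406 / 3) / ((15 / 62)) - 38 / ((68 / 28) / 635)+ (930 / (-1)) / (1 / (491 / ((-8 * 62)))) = -4983690019446605059 / 520554639549150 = -9573.81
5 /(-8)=-5 /8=-0.62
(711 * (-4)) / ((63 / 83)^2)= -2176924 / 441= -4936.34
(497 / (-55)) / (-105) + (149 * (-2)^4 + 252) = 2174771 / 825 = 2636.09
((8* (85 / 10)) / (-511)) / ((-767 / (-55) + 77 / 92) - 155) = 344080 / 362555011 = 0.00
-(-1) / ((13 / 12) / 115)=106.15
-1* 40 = -40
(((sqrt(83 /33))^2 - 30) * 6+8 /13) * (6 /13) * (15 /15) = -140964 /1859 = -75.83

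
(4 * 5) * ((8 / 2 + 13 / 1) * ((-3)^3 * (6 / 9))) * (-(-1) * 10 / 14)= -30600 / 7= -4371.43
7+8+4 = 19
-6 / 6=-1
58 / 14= 29 / 7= 4.14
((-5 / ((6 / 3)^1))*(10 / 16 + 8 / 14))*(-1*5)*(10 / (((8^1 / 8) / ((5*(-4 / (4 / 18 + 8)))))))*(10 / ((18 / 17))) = -3559375 / 1036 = -3435.69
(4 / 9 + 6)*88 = 5104 / 9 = 567.11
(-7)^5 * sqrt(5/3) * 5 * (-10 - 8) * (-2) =-1008420 * sqrt(15) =-3905593.87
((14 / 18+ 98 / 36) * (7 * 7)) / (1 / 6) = 1029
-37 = -37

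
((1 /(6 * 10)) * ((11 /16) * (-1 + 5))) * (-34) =-187 /120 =-1.56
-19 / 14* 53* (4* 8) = -16112 / 7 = -2301.71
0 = 0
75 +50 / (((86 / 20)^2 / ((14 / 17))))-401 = -10177158 / 31433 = -323.77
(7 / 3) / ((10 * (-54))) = -7 / 1620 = -0.00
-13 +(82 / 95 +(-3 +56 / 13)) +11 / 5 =-10657 / 1235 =-8.63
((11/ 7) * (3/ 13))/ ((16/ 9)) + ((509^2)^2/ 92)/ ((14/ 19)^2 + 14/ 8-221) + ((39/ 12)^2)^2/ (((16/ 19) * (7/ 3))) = -9031757180990459089/ 2707442110464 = -3335900.39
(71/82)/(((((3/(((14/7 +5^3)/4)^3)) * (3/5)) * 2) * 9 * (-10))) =-145435193/1700352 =-85.53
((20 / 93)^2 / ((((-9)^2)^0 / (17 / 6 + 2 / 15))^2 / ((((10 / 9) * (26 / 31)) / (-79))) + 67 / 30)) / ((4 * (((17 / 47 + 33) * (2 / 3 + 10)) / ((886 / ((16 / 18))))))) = -2412000937125 / 551052119629312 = -0.00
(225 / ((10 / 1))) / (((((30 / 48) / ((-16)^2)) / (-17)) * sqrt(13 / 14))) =-156672 * sqrt(182) / 13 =-162586.22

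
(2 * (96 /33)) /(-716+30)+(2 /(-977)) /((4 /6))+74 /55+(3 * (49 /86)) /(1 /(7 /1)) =21079942759 /1585075030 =13.30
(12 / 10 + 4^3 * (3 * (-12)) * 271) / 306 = -2040.47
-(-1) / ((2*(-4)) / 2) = -1 / 4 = -0.25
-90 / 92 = -45 / 46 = -0.98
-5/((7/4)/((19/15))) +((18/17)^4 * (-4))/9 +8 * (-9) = -133611124/1753941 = -76.18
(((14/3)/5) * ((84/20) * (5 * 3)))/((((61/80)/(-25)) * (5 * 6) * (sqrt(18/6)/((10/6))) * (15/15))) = -19600 * sqrt(3)/549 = -61.84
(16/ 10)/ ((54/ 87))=116/ 45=2.58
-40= -40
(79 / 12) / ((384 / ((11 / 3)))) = 869 / 13824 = 0.06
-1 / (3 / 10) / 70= -1 / 21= -0.05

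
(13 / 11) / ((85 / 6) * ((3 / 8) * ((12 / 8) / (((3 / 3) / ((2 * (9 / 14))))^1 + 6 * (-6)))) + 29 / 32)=65936 / 37939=1.74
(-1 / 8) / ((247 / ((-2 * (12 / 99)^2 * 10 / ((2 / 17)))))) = 340 / 268983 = 0.00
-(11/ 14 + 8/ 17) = -299/ 238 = -1.26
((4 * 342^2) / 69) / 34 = 77976 / 391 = 199.43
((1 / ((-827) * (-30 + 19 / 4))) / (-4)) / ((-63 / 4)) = 4 / 5262201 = 0.00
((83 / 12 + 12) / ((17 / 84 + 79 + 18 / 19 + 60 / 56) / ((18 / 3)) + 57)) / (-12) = -30191 / 1350922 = -0.02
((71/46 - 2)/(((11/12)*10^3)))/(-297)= 7/4174500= 0.00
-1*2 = -2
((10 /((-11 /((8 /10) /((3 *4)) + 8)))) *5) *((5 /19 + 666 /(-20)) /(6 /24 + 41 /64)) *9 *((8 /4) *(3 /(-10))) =-13257024 /1805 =-7344.61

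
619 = 619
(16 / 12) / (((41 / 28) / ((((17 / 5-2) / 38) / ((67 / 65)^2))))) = 331240 / 10490793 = 0.03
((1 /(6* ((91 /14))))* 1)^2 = 1 /1521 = 0.00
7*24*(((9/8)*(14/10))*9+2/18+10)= 61201/15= 4080.07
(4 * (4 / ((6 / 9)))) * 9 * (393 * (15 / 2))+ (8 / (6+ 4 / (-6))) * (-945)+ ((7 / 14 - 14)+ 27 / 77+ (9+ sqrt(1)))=48913430 / 77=635239.35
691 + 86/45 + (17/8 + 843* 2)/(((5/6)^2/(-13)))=-2781791/90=-30908.79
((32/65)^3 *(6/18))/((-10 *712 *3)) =-2048/1099873125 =-0.00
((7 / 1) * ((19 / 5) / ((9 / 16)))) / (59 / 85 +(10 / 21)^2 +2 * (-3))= -1772624 / 190391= -9.31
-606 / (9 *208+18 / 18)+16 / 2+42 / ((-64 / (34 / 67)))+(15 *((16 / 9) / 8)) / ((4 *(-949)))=41972728445 / 5716366032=7.34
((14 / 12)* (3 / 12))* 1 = 7 / 24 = 0.29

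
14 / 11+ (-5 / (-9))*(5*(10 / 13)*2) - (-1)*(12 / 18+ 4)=13144 / 1287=10.21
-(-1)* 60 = 60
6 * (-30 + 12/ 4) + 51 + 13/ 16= -1763/ 16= -110.19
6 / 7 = 0.86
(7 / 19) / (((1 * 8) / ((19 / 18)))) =7 / 144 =0.05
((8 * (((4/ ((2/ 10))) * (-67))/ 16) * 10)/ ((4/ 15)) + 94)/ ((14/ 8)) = -100124/ 7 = -14303.43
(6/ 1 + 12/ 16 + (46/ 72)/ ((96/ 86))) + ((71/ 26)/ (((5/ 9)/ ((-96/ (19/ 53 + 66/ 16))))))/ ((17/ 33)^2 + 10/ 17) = -391326197071757/ 3374261616960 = -115.97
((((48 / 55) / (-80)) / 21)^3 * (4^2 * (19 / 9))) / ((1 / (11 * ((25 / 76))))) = -4 / 233454375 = -0.00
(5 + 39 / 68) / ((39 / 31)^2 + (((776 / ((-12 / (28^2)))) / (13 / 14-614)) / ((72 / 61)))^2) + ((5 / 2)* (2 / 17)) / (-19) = -4696688797798126859 / 327414012728170164140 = -0.01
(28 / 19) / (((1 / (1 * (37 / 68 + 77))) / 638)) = 23549218 / 323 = 72907.80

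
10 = 10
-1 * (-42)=42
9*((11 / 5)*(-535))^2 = 12467961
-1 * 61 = -61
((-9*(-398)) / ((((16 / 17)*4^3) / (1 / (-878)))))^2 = 927019809 / 202082615296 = 0.00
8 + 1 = 9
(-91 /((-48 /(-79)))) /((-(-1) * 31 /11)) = -79079 /1488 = -53.14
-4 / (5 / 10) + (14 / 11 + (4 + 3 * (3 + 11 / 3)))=190 / 11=17.27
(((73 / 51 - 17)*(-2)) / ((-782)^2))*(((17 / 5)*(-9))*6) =-7146 / 764405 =-0.01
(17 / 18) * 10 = 85 / 9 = 9.44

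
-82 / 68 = -1.21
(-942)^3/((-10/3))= 250769066.40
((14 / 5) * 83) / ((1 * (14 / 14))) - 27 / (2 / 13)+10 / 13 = 7497 / 130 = 57.67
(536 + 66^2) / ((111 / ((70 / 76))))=40.59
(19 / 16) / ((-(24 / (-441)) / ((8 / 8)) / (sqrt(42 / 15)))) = 2793 *sqrt(70) / 640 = 36.51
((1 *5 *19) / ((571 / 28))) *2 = 5320 / 571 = 9.32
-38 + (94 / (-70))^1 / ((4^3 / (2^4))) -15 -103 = -21887 / 140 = -156.34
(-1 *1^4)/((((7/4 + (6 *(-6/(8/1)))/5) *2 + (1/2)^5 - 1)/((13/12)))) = -40/27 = -1.48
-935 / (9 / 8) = -831.11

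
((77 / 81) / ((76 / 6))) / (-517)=-7 / 48222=-0.00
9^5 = 59049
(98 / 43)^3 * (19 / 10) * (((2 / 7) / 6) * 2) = 2554664 / 1192605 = 2.14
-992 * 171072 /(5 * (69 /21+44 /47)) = -18610808832 /2315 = -8039226.28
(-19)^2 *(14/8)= 2527/4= 631.75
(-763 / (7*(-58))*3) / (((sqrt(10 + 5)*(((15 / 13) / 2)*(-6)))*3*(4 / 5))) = -1417*sqrt(15) / 31320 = -0.18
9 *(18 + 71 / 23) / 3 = 1455 / 23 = 63.26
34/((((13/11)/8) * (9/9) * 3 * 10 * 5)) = 1496/975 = 1.53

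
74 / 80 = 0.92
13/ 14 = 0.93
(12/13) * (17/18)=34/39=0.87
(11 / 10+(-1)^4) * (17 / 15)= 119 / 50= 2.38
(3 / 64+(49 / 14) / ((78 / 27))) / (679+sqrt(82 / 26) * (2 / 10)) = 17772825 / 9589650176 - 5235 * sqrt(533) / 124665452288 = 0.00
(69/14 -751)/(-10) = 74.61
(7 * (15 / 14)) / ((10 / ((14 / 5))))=21 / 10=2.10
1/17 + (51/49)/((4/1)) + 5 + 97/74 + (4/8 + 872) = 108382643/123284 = 879.13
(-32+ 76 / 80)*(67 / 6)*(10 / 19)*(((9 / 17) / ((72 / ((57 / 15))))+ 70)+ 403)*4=-4461088671 / 12920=-345285.50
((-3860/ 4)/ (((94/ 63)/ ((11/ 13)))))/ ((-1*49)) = 95535/ 8554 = 11.17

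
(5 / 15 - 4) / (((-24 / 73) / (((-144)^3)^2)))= 99439286943744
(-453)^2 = 205209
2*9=18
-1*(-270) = 270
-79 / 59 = -1.34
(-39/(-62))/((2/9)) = 351/124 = 2.83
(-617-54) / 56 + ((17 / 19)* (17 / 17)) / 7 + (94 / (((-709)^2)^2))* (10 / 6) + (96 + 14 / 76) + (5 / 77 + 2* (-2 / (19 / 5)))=739444223420580551 / 8872387648664232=83.34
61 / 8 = 7.62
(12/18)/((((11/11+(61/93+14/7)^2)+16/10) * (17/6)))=86490/3548597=0.02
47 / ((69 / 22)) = 1034 / 69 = 14.99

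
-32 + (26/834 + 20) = -4991/417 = -11.97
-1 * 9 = -9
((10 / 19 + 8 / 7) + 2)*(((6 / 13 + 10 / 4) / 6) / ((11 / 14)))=1708 / 741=2.30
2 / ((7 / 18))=36 / 7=5.14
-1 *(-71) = 71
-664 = -664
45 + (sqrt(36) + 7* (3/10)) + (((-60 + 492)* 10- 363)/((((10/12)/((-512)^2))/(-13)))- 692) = -161819400437/10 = -16181940043.70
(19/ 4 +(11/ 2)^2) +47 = 82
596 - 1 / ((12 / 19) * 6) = 42893 / 72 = 595.74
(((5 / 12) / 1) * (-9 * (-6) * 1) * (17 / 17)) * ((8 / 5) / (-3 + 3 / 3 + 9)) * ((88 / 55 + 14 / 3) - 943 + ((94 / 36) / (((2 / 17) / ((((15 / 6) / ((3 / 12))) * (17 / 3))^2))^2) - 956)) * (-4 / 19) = -16206637702256 / 7695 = -2106125757.28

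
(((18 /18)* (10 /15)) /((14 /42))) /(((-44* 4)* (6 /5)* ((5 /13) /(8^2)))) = -52 /33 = -1.58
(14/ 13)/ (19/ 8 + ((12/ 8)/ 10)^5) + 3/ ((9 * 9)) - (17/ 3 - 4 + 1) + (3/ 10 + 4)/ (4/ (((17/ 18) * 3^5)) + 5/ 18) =6397964959478/ 516387653145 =12.39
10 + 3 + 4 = 17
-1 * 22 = -22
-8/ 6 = -4/ 3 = -1.33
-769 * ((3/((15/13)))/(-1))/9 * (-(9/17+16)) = -2809157/765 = -3672.10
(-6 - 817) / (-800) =1.03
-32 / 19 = -1.68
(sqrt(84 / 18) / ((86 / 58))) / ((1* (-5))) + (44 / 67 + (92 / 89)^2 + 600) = 319339812 / 530707- 29* sqrt(42) / 645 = 601.43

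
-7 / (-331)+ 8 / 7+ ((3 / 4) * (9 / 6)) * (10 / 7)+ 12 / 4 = 7641 / 1324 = 5.77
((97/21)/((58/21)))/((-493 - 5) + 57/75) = -2425/720998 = -0.00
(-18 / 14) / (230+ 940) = -0.00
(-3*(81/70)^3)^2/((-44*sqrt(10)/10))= -2541865828329*sqrt(10)/5176556000000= -1.55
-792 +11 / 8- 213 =-8029 / 8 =-1003.62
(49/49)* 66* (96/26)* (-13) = -3168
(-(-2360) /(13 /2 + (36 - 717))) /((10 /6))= -2832 /1349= -2.10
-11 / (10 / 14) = -15.40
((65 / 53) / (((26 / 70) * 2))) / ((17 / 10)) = 875 / 901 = 0.97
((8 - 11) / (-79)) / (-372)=-1 / 9796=-0.00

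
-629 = -629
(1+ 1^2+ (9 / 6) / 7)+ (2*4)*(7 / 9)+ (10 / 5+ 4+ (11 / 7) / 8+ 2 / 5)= 37883 / 2520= 15.03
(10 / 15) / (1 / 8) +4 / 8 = 35 / 6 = 5.83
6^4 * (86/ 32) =3483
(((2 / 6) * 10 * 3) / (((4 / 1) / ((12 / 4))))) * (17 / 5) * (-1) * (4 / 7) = -102 / 7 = -14.57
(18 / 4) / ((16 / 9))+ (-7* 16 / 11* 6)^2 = 14460489 / 3872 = 3734.63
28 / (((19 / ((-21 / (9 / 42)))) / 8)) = -21952 / 19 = -1155.37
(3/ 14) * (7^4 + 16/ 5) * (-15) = -108189/ 14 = -7727.79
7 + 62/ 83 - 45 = -3092/ 83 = -37.25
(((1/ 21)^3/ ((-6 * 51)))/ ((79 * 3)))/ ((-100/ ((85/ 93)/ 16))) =1/ 1175740997760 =0.00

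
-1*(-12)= 12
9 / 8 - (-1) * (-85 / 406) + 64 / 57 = 188695 / 92568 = 2.04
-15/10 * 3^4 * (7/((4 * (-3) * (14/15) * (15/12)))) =243/4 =60.75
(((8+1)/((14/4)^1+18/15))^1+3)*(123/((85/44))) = 1250172/3995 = 312.93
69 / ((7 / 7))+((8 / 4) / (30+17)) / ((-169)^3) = 69.00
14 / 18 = 7 / 9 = 0.78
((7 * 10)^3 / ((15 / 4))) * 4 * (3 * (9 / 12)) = 823200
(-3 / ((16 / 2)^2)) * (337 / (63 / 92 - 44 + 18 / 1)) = 0.62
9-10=-1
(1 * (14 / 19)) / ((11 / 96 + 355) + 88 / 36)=576 / 279509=0.00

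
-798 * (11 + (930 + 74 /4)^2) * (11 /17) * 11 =-173739368187 /34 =-5109981417.26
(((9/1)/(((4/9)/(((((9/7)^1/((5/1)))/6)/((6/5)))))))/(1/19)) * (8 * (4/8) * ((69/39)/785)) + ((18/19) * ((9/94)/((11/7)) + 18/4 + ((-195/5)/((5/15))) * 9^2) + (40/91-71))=-25385832045209/2806824020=-9044.33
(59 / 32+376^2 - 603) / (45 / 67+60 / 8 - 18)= -301821265 / 21072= -14323.33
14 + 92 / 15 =302 / 15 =20.13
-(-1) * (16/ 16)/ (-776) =-1/ 776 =-0.00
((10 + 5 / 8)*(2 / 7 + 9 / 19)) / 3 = 2.69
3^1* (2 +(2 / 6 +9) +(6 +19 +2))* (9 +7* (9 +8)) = 14720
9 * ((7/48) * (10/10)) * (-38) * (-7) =2793/8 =349.12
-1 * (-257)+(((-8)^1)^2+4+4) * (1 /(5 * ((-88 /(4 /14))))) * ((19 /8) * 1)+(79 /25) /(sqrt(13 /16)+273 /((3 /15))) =907218338743 /3531526460 - 316 * sqrt(13) /745289675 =256.89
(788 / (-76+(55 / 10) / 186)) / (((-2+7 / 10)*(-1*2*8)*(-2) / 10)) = 916050 / 367393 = 2.49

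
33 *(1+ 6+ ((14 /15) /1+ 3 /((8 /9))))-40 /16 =14827 /40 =370.68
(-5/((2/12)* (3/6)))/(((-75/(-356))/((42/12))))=-4984/5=-996.80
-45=-45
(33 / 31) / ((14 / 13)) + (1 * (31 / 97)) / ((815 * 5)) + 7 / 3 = 1709604737 / 514648050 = 3.32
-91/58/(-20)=91/1160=0.08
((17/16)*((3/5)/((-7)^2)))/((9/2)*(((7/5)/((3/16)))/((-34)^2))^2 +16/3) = 63893565/26193107584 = 0.00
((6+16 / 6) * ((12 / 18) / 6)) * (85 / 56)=1105 / 756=1.46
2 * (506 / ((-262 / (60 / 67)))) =-30360 / 8777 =-3.46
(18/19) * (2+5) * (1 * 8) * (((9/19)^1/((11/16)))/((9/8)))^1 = 129024/3971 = 32.49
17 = 17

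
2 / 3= 0.67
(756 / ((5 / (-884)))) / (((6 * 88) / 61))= -849303 / 55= -15441.87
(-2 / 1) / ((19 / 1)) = -0.11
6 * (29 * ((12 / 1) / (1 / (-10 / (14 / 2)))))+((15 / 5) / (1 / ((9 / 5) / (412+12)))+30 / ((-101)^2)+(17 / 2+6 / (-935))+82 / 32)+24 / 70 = -168234702777573 / 56617182160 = -2971.44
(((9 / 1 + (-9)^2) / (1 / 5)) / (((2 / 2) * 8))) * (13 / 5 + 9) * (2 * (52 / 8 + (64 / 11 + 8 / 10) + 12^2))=4510863 / 22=205039.23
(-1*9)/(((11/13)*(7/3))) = -351/77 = -4.56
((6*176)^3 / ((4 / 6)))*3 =5299126272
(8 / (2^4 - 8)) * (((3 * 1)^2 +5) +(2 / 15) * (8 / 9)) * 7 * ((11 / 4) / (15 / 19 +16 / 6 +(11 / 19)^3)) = 71902897 / 965700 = 74.46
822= 822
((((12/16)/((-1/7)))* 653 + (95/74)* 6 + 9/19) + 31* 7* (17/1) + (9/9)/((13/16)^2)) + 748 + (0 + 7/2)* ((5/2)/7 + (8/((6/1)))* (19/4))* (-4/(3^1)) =4222386817/4277052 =987.22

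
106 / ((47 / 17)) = 1802 / 47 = 38.34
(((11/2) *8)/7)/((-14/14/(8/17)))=-2.96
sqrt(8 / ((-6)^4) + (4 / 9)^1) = sqrt(146) / 18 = 0.67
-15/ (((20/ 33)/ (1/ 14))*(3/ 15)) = -495/ 56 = -8.84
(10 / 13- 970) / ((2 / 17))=-107100 / 13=-8238.46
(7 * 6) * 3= 126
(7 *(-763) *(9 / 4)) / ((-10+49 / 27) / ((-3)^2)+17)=-11680767 / 15640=-746.85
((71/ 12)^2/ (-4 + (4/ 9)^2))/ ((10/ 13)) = -589797/ 49280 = -11.97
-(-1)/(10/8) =4/5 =0.80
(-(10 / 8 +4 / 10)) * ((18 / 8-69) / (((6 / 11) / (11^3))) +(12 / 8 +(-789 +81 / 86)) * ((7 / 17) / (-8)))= 268687.06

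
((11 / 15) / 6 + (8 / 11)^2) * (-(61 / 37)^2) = -26385611 / 14908410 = -1.77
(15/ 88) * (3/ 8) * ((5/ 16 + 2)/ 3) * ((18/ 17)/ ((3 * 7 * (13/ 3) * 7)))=4995/ 60988928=0.00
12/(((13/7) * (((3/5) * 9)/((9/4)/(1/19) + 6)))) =175/3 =58.33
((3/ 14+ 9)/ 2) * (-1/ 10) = -129/ 280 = -0.46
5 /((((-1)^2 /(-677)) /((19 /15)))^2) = 165456769 /45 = 3676817.09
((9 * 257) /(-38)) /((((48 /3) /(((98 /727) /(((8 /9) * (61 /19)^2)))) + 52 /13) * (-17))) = 19380627 /5908094728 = 0.00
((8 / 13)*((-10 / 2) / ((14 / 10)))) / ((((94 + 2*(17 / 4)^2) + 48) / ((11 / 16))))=-44 / 5187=-0.01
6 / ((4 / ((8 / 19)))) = 0.63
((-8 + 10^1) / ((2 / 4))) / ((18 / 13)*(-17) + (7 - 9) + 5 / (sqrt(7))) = -120848 / 767343 - 3380*sqrt(7) / 767343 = -0.17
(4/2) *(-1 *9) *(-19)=342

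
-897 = -897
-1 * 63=-63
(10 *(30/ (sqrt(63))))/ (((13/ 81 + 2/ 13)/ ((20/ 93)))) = 702000 *sqrt(7)/ 71827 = 25.86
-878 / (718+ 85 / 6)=-5268 / 4393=-1.20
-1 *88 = -88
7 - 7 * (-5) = 42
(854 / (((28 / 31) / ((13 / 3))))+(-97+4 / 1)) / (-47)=-24025 / 282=-85.20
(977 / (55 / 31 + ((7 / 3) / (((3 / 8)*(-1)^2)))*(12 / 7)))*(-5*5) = -2271525 / 1157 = -1963.29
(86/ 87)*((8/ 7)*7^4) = 235984/ 87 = 2712.46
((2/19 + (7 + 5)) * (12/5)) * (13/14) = 3588/133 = 26.98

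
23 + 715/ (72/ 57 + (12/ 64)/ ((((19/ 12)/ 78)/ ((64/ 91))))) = 118831/ 1032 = 115.15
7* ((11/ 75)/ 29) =0.04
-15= -15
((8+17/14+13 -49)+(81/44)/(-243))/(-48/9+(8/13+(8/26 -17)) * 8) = 321841/1608992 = 0.20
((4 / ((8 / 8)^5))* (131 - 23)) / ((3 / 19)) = 2736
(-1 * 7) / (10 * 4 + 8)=-7 / 48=-0.15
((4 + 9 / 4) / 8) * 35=875 / 32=27.34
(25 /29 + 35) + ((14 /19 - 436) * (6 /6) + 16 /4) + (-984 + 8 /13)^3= -1151203404625106 /1210547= -950977867.55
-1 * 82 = -82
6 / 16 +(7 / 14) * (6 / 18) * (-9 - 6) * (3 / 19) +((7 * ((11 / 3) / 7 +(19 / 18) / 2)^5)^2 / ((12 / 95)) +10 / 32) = 3084140133756973316363022173 / 4805561889566834376572928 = 641.79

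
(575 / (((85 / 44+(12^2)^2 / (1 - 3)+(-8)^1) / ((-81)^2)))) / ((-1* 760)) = 2766555 / 5781814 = 0.48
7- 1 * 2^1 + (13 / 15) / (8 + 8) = 1213 / 240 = 5.05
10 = 10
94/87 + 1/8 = 839/696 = 1.21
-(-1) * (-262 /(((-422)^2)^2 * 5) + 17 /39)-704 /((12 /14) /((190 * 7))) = -3377733148653543629 /3092106327960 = -1092372.90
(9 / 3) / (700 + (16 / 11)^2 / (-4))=121 / 28212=0.00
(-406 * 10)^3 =-66923416000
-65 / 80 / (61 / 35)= -455 / 976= -0.47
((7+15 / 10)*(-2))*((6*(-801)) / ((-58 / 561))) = -22917411 / 29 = -790255.55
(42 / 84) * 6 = 3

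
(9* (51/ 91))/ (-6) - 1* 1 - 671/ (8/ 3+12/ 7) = -1297691/ 8372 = -155.00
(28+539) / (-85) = -567 / 85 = -6.67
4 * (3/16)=3/4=0.75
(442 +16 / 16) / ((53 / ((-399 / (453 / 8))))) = -58.90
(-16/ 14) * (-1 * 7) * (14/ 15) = 112/ 15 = 7.47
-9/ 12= -0.75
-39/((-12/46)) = 299/2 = 149.50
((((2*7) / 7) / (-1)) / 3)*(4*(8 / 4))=-16 / 3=-5.33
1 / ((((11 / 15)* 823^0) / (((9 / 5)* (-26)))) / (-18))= 12636 / 11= 1148.73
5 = 5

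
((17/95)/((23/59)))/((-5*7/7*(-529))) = 1003/5779325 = 0.00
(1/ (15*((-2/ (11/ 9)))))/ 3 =-11/ 810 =-0.01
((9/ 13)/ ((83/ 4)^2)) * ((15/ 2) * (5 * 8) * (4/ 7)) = 172800/ 626899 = 0.28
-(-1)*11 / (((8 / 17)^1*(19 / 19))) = 187 / 8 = 23.38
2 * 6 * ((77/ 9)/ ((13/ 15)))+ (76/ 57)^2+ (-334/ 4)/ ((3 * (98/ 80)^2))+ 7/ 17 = 487603175/ 4775589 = 102.10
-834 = -834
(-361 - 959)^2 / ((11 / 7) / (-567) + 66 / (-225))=-15717240000 / 2671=-5884402.85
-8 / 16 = -1 / 2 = -0.50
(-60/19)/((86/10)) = -300/817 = -0.37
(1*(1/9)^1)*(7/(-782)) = -7/7038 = -0.00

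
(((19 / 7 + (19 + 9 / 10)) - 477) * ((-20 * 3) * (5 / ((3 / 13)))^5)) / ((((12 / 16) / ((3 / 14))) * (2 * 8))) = 2324600901.32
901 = 901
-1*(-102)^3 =1061208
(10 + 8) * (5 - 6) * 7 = -126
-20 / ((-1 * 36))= 5 / 9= 0.56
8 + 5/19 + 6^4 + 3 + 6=24952/19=1313.26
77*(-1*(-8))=616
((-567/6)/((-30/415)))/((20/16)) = 5229/5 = 1045.80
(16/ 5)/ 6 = 8/ 15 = 0.53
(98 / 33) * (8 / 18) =392 / 297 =1.32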